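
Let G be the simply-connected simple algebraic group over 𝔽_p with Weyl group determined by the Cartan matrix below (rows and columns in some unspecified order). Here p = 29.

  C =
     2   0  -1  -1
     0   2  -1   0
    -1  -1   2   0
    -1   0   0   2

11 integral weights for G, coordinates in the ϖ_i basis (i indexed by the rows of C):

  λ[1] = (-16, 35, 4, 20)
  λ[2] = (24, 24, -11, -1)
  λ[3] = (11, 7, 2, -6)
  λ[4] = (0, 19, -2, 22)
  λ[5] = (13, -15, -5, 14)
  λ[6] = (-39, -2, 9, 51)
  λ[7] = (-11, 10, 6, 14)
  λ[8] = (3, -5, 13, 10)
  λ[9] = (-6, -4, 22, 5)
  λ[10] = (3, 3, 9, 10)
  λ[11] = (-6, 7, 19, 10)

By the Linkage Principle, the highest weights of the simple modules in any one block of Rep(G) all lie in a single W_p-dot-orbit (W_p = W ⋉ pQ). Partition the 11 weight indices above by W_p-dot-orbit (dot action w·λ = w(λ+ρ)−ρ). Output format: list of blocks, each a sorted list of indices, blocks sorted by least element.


Type A_4, rank 4, |W|=120; reorder rows/cols to standard.

Alcove-folded reps (p=29, 11 weights, presented ϖ-order):

  λ_1 → (7, 8, 3, 5) · λ_2 → (4, 4, 10, 11) · λ_3 → (7, 8, 3, 5) · λ_4 → (0, 5, 1, 9) · λ_5 → (4, 4, 10, 11) · λ_6 → (0, 5, 1, 9) · λ_7 → (7, 8, 3, 5) · λ_8 → (4, 4, 10, 11) · λ_9 → (5, 3, 15, 1) · λ_10 → (4, 4, 10, 11) · λ_11 → (5, 3, 15, 1)

Linkage partition of the 11 weights (4 classes, p=29):

[[1, 3, 7], [2, 5, 8, 10], [4, 6], [9, 11]]


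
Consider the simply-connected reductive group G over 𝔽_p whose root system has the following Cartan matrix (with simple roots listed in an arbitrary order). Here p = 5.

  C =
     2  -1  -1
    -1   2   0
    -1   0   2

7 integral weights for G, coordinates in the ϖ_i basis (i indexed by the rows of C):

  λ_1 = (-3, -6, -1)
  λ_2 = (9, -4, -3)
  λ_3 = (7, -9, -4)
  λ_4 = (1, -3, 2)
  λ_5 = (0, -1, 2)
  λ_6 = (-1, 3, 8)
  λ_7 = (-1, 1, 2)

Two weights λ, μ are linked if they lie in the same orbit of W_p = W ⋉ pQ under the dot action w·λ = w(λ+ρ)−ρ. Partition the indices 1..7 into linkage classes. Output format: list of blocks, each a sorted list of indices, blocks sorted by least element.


Dynkin diagram of C (from the 4 off-diagonal −1 entries): A_3.

Folding the 7 weights λ_j+ρ into Ā_5 (reps in the given 3-coord order):

  1: (0, 2, 3);  2: (0, 2, 3);  3: (0, 2, 3);  4: (0, 2, 3);  5: (1, 0, 3);  6: (1, 0, 3);  7: (0, 2, 3)

These 7 weights hit 2 W_5-dot-orbits; sizes (5, 2):

[[1, 2, 3, 4, 7], [5, 6]]


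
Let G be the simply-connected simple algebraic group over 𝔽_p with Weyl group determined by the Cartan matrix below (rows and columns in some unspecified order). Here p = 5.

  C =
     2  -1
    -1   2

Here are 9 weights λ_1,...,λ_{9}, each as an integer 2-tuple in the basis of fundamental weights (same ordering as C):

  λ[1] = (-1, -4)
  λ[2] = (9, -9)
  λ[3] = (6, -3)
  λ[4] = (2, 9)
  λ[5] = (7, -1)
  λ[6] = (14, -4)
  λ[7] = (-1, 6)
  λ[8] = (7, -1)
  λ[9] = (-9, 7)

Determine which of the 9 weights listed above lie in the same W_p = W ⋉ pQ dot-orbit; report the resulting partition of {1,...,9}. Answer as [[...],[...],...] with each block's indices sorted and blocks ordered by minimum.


Dynkin diagram of C (from the 2 off-diagonal −1 entries): A_2.

λ_j+ρ reflected into Ā_5 (⟨·,θ^∨⟩≤5); 2-tuples as given:

  1: (3, 0)
  2: (3, 0)
  3: (3, 0)
  4: (2, 3)
  5: (2, 3)
  6: (3, 0)
  7: (2, 3)
  8: (2, 3)
  9: (2, 3)

Linkage partition of the 9 weights (2 classes, p=5):

[[1, 2, 3, 6], [4, 5, 7, 8, 9]]


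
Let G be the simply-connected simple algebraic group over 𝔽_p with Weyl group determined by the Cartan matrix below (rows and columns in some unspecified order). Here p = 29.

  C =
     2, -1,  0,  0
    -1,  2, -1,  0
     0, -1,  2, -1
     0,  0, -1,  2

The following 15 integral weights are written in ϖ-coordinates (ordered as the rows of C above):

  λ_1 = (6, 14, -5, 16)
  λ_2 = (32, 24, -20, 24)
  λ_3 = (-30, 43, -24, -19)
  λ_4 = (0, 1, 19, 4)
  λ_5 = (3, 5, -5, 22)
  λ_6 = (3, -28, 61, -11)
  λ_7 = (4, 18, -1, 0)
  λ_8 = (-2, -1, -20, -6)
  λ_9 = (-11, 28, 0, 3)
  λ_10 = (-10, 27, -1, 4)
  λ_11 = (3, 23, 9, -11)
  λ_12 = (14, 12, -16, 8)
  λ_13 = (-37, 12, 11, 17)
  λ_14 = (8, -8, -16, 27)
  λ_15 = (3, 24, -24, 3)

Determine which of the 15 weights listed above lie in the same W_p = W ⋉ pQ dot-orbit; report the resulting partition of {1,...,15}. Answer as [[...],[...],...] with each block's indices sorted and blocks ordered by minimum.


Type A_4, rank 4, |W|=120; reorder rows/cols to standard.

W_29-reps of the 15 weights in Ā_29 (same 4-coord order as C):

  [1] (1, 11, 4, 7);  [2] (4, 2, 4, 19);  [3] (12, 6, 8, 0);  [4] (1, 2, 20, 5);  [5] (4, 2, 4, 19);  [6] (4, 2, 4, 19);  [7] (5, 19, 0, 1);  [8] (5, 19, 0, 1);  [9] (5, 19, 0, 1);  [10] (5, 19, 0, 1);  [11] (5, 19, 0, 1);  [12] (13, 2, 7, 6);  [13] (1, 11, 4, 7);  [14] (13, 2, 7, 6);  [15] (4, 2, 4, 19)

These 15 weights hit 6 W_29-dot-orbits; sizes (2, 4, 1, 1, 5, 2):

[[1, 13], [2, 5, 6, 15], [3], [4], [7, 8, 9, 10, 11], [12, 14]]


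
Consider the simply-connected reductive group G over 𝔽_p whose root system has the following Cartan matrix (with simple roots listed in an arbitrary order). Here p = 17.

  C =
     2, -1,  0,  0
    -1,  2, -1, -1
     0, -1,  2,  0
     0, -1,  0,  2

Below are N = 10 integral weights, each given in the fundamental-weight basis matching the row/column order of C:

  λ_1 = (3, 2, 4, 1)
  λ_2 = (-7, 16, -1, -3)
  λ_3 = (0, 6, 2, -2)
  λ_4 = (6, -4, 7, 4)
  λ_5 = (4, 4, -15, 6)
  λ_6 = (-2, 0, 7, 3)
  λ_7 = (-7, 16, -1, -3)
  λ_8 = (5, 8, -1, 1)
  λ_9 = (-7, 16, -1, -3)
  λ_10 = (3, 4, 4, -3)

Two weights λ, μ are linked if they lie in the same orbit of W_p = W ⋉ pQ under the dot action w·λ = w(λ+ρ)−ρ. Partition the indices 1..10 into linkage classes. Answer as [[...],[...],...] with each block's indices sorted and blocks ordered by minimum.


C ↔ D_4 under row/col permutation; |W(D_4)| = 192.

Each λ_j+ρ reduced to Ā_17; 4-tuples below use C's row order:

    λ_1 → (4, 3, 5, 2)
    λ_2 → (6, 0, 0, 2)
    λ_3 → (1, 6, 3, 1)
    λ_4 → (4, 3, 5, 2)
    λ_5 → (4, 3, 5, 2)
    λ_6 → (1, 0, 8, 4)
    λ_7 → (6, 0, 0, 2)
    λ_8 → (6, 0, 0, 2)
    λ_9 → (6, 0, 0, 2)
    λ_10 → (4, 3, 5, 2)

Partition of {1..10} into 4 W_17-dot-orbits:

[[1, 4, 5, 10], [2, 7, 8, 9], [3], [6]]


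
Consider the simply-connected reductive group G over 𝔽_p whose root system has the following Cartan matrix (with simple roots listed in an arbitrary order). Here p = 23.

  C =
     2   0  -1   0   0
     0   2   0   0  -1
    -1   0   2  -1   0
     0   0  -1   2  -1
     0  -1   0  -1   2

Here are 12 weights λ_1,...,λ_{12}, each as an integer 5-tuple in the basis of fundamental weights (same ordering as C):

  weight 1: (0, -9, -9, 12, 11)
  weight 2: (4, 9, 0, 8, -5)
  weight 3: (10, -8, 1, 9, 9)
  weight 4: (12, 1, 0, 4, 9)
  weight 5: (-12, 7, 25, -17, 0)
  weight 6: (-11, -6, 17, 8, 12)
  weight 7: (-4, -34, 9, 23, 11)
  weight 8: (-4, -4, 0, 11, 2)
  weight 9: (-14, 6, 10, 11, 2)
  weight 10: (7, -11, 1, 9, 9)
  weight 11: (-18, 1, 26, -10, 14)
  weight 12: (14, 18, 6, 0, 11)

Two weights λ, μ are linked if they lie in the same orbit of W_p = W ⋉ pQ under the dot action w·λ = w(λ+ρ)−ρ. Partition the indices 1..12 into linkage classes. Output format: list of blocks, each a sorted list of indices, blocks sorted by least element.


A_5 Cartan matrix, 5 simple roots permuted; ρ=(1,1,1,1,1).

Alcove-folded reps (p=23, 12 weights, presented ϖ-order):

  [1] (5, 6, 1, 5, 4) · [2] (5, 6, 1, 5, 4) · [3] (1, 3, 2, 10, 0) · [4] (5, 6, 1, 5, 4) · [5] (7, 4, 1, 0, 8) · [6] (5, 6, 1, 5, 4) · [7] (1, 3, 2, 10, 0) · [8] (1, 3, 2, 10, 0) · [9] (1, 3, 2, 10, 0) · [10] (1, 3, 2, 10, 0) · [11] (5, 6, 1, 5, 4) · [12] (7, 4, 1, 0, 8)

3 distinct reps among the 12 weights ⇒ 3 W_23-linkage classes:

[[1, 2, 4, 6, 11], [3, 7, 8, 9, 10], [5, 12]]


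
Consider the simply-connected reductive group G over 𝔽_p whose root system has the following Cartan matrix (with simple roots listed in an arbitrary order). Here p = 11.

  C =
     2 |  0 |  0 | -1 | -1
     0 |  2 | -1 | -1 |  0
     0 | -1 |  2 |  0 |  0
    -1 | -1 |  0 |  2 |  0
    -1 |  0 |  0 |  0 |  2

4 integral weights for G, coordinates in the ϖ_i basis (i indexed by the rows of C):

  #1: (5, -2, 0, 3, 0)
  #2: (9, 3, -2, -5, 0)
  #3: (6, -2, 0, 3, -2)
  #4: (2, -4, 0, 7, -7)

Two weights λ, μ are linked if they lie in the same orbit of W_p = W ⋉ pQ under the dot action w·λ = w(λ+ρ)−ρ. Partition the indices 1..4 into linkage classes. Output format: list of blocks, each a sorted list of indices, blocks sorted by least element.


Root system A_5: the 5×5 matrix C matches after relabeling.

Each λ_j+ρ reduced to Ā_11; 5-tuples below use C's row order:

  [1] (6, 1, 0, 3, 1) · [2] (6, 1, 0, 3, 1) · [3] (6, 1, 0, 3, 1) · [4] (3, 1, 2, 2, 3)

The 4 indices split into 2 linkage classes (same alcove rep ⇔ same W_11-dot-orbit):

[[1, 2, 3], [4]]


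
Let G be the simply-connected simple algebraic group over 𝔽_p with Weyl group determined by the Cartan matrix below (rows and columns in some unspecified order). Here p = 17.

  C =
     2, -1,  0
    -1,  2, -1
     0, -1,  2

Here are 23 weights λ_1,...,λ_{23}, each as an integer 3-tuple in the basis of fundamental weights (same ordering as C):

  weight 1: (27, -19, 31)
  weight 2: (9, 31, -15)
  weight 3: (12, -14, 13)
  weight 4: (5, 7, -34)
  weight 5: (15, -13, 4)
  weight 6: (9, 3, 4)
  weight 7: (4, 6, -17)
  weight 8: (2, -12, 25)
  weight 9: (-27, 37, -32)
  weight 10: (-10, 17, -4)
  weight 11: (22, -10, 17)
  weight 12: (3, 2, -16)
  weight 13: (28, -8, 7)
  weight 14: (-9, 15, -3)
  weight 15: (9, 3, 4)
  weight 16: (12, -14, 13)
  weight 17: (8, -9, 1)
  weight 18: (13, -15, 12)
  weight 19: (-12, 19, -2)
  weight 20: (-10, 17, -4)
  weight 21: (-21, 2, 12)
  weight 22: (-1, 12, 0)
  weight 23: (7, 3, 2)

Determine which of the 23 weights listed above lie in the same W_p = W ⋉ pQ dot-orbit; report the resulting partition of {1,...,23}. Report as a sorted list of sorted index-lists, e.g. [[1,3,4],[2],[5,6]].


Root system A_3: the 3×3 matrix C matches after relabeling.

W_17-reps of the 23 weights in Ā_17 (same 3-coord order as C):

  1: (6, 8, 2);  2: (6, 8, 2);  3: (0, 13, 1);  4: (1, 2, 6);  5: (4, 5, 7);  6: (8, 4, 3);  7: (4, 5, 7);  8: (1, 2, 6);  9: (8, 4, 3);  10: (8, 6, 2);  11: (1, 2, 6);  12: (8, 4, 3);  13: (4, 5, 7);  14: (8, 6, 2);  15: (8, 4, 3);  16: (0, 13, 1);  17: (1, 2, 6);  18: (0, 13, 1);  19: (8, 6, 2);  20: (8, 6, 2);  21: (0, 13, 1);  22: (0, 13, 1);  23: (8, 4, 3)

Partition of {1..23} into 6 W_17-dot-orbits:

[[1, 2], [3, 16, 18, 21, 22], [4, 8, 11, 17], [5, 7, 13], [6, 9, 12, 15, 23], [10, 14, 19, 20]]


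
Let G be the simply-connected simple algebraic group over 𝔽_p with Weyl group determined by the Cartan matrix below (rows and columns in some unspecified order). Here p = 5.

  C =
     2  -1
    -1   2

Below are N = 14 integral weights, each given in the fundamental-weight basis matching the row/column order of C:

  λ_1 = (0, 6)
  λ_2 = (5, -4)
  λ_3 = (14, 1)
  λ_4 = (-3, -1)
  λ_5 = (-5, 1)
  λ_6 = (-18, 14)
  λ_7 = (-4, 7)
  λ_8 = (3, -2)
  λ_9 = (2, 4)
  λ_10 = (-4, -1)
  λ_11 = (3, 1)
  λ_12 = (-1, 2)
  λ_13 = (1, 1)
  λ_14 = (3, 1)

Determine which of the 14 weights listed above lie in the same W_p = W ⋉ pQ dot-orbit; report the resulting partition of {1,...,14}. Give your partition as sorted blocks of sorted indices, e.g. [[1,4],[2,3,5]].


Root system A_2: the 2×2 matrix C matches after relabeling.

Folding the 14 weights λ_j+ρ into Ā_5 (reps in the given 2-coord order):

  1: (2, 2);  2: (2, 2);  3: (0, 2);  4: (0, 2);  5: (2, 2);  6: (0, 2);  7: (0, 2);  8: (3, 1);  9: (0, 2);  10: (0, 3);  11: (3, 1);  12: (0, 3);  13: (2, 2);  14: (3, 1)

Grouping the 14 weights by Ā_5-representative: 4 linkage classes.

[[1, 2, 5, 13], [3, 4, 6, 7, 9], [8, 11, 14], [10, 12]]


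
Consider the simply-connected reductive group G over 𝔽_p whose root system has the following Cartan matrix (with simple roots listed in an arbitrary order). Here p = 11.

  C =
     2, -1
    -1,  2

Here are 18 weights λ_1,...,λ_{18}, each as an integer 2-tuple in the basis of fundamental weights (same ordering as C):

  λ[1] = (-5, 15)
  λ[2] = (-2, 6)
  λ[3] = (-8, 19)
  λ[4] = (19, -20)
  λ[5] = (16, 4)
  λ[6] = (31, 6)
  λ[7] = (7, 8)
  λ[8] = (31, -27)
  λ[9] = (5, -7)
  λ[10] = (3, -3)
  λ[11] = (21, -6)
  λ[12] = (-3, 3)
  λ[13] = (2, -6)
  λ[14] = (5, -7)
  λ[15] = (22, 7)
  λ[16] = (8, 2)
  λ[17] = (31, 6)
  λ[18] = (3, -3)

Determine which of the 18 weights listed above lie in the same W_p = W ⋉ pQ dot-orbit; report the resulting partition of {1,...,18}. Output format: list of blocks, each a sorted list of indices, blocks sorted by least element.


Dynkin diagram of C (from the 2 off-diagonal −1 entries): A_2.

Alcove-folded reps (p=11, 18 weights, presented ϖ-order):

  λ_1+ρ ↦ (1, 6)
  λ_2+ρ ↦ (1, 6)
  λ_3+ρ ↦ (2, 2)
  λ_4+ρ ↦ (8, 2)
  λ_5+ρ ↦ (0, 6)
  λ_6+ρ ↦ (1, 6)
  λ_7+ρ ↦ (2, 3)
  λ_8+ρ ↦ (1, 6)
  λ_9+ρ ↦ (0, 6)
  λ_10+ρ ↦ (2, 2)
  λ_11+ρ ↦ (0, 6)
  λ_12+ρ ↦ (2, 2)
  λ_13+ρ ↦ (2, 3)
  λ_14+ρ ↦ (0, 6)
  λ_15+ρ ↦ (8, 2)
  λ_16+ρ ↦ (8, 2)
  λ_17+ρ ↦ (1, 6)
  λ_18+ρ ↦ (2, 2)

These 18 weights hit 5 W_11-dot-orbits; sizes (5, 4, 3, 4, 2):

[[1, 2, 6, 8, 17], [3, 10, 12, 18], [4, 15, 16], [5, 9, 11, 14], [7, 13]]


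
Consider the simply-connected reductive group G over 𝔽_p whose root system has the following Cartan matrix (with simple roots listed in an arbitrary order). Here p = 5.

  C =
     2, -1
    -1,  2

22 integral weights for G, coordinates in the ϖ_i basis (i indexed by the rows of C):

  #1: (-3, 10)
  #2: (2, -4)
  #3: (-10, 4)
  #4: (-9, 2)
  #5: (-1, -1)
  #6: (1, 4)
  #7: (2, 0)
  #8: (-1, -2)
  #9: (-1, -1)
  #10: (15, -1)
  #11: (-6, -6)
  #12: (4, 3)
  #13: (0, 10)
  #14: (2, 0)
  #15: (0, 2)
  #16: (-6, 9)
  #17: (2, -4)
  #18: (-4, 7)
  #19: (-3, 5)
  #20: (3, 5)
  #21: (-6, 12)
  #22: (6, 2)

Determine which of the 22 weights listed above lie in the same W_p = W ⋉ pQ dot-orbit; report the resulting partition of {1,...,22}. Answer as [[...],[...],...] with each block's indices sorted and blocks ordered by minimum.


C ↔ A_2 under row/col permutation; |W(A_2)| = 6.

Each λ_j+ρ reduced to Ā_5; 2-tuples below use C's row order:

  [1] (3, 1) · [2] (0, 3) · [3] (1, 0) · [4] (0, 2) · [5] (0, 0) · [6] (0, 3) · [7] (3, 1) · [8] (1, 0) · [9] (0, 0) · [10] (1, 0) · [11] (0, 0) · [12] (1, 0) · [13] (3, 1) · [14] (3, 1) · [15] (1, 3) · [16] (0, 0) · [17] (0, 3) · [18] (0, 2) · [19] (1, 3) · [20] (1, 0) · [21] (0, 3) · [22] (0, 2)

Grouping the 22 weights by Ā_5-representative: 6 linkage classes.

[[1, 7, 13, 14], [2, 6, 17, 21], [3, 8, 10, 12, 20], [4, 18, 22], [5, 9, 11, 16], [15, 19]]


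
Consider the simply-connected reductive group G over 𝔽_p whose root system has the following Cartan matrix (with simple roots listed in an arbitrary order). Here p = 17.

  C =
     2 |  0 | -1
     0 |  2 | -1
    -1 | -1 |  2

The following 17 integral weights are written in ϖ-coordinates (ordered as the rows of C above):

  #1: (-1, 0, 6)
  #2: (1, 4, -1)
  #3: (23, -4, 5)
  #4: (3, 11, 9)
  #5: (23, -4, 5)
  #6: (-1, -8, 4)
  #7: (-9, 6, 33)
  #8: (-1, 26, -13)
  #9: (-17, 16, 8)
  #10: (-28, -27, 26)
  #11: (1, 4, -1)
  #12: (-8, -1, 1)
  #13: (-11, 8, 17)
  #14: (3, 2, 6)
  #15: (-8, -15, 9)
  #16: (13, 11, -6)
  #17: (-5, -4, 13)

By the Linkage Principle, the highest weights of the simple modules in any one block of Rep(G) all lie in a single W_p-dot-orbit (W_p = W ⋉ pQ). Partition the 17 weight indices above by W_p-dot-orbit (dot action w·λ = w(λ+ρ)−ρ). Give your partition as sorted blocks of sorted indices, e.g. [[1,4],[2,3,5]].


A_3 Cartan matrix, 3 simple roots permuted; ρ=(1,1,1).

Ā_17 reps of the 17 weights (A_3, coords as presented):

    λ_1+ρ ↦ (0, 1, 7)
    λ_2+ρ ↦ (2, 5, 0)
    λ_3+ρ ↦ (4, 3, 7)
    λ_4+ρ ↦ (5, 3, 5)
    λ_5+ρ ↦ (4, 3, 7)
    λ_6+ρ ↦ (2, 5, 0)
    λ_7+ρ ↦ (0, 1, 7)
    λ_8+ρ ↦ (2, 5, 0)
    λ_9+ρ ↦ (0, 1, 7)
    λ_10+ρ ↦ (0, 1, 7)
    λ_11+ρ ↦ (2, 5, 0)
    λ_12+ρ ↦ (2, 5, 0)
    λ_13+ρ ↦ (0, 1, 7)
    λ_14+ρ ↦ (4, 3, 7)
    λ_15+ρ ↦ (4, 3, 7)
    λ_16+ρ ↦ (5, 3, 5)
    λ_17+ρ ↦ (4, 3, 7)

Linkage partition of the 17 weights (4 classes, p=17):

[[1, 7, 9, 10, 13], [2, 6, 8, 11, 12], [3, 5, 14, 15, 17], [4, 16]]


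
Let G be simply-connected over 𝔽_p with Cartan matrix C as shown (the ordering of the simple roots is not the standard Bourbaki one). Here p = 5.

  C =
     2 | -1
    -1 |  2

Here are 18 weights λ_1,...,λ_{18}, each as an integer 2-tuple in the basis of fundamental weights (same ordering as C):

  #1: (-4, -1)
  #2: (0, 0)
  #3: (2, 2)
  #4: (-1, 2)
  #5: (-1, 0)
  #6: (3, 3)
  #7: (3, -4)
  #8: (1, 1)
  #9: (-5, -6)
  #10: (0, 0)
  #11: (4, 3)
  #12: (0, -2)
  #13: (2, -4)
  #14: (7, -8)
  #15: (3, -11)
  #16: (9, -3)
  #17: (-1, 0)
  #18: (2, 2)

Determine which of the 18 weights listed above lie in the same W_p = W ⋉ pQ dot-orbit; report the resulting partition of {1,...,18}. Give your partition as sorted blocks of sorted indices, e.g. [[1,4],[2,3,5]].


Dynkin diagram of C (from the 2 off-diagonal −1 entries): A_2.

Folding the 18 weights λ_j+ρ into Ā_5 (reps in the given 2-coord order):

  [1] (0, 3);  [2] (1, 1);  [3] (2, 2);  [4] (0, 3);  [5] (0, 1);  [6] (1, 1);  [7] (1, 3);  [8] (2, 2);  [9] (1, 0);  [10] (1, 1);  [11] (1, 0);  [12] (0, 1);  [13] (0, 3);  [14] (2, 2);  [15] (0, 1);  [16] (0, 3);  [17] (0, 1);  [18] (2, 2)

The 18 indices split into 6 linkage classes (same alcove rep ⇔ same W_5-dot-orbit):

[[1, 4, 13, 16], [2, 6, 10], [3, 8, 14, 18], [5, 12, 15, 17], [7], [9, 11]]


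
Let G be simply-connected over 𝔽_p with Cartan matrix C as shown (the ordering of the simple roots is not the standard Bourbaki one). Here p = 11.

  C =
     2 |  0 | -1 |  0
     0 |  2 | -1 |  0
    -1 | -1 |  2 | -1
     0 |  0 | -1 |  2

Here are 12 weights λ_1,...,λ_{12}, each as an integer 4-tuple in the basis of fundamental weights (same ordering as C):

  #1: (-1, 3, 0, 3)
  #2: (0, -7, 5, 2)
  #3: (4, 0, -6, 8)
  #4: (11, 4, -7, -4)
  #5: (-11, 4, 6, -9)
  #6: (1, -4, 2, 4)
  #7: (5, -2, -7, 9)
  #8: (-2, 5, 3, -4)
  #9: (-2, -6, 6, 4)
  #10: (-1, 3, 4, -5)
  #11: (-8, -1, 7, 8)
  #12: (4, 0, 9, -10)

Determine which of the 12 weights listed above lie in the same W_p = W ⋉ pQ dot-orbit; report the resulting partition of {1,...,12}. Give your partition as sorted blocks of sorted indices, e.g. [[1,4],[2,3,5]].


Type D_4, rank 4, |W|=192; reorder rows/cols to standard.

Folding the 12 weights λ_j+ρ into Ā_11 (reps in the given 4-coord order):

  λ_1 → (0, 4, 1, 4)
  λ_2 → (1, 6, 0, 3)
  λ_3 → (0, 4, 1, 4)
  λ_4 → (2, 3, 0, 5)
  λ_5 → (1, 6, 0, 3)
  λ_6 → (2, 3, 0, 5)
  λ_7 → (1, 6, 0, 3)
  λ_8 → (1, 6, 0, 3)
  λ_9 → (0, 4, 1, 4)
  λ_10 → (0, 4, 1, 4)
  λ_11 → (1, 6, 0, 3)
  λ_12 → (0, 4, 1, 4)

The 12 indices split into 3 linkage classes (same alcove rep ⇔ same W_11-dot-orbit):

[[1, 3, 9, 10, 12], [2, 5, 7, 8, 11], [4, 6]]


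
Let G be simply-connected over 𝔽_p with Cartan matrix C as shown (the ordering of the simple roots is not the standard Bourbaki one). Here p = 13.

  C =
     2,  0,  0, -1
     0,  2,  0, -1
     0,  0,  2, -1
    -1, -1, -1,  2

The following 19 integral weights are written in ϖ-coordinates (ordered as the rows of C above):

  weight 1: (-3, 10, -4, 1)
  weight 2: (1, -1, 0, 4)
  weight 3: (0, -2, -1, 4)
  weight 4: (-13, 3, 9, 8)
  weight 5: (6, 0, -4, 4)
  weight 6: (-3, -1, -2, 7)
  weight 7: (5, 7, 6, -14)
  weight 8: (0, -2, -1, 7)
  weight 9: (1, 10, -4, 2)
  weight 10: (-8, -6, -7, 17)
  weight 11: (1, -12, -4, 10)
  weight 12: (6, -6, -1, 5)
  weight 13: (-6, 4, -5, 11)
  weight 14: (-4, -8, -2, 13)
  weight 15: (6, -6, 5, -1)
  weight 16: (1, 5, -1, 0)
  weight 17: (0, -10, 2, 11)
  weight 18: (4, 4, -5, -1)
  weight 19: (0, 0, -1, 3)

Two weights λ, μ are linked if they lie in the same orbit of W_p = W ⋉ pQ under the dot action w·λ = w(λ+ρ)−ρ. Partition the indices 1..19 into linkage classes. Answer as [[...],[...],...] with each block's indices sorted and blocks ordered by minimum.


Root system D_4: the 4×4 matrix C matches after relabeling.

Each λ_j+ρ reduced to Ā_13; 4-tuples below use C's row order:

  1: (1, 8, 0, 2) · 2: (2, 0, 1, 5) · 3: (1, 1, 0, 4) · 4: (2, 6, 0, 1) · 5: (7, 1, 3, 0) · 6: (2, 0, 1, 5) · 7: (2, 0, 1, 5) · 8: (1, 1, 0, 4) · 9: (1, 8, 0, 2) · 10: (2, 0, 1, 5) · 11: (1, 8, 0, 2) · 12: (7, 5, 0, 0) · 13: (1, 1, 0, 4) · 14: (2, 6, 0, 1) · 15: (2, 0, 1, 5) · 16: (2, 6, 0, 1) · 17: (2, 6, 0, 1) · 18: (1, 1, 0, 4) · 19: (1, 1, 0, 4)

These 19 weights hit 6 W_13-dot-orbits; sizes (3, 5, 5, 4, 1, 1):

[[1, 9, 11], [2, 6, 7, 10, 15], [3, 8, 13, 18, 19], [4, 14, 16, 17], [5], [12]]


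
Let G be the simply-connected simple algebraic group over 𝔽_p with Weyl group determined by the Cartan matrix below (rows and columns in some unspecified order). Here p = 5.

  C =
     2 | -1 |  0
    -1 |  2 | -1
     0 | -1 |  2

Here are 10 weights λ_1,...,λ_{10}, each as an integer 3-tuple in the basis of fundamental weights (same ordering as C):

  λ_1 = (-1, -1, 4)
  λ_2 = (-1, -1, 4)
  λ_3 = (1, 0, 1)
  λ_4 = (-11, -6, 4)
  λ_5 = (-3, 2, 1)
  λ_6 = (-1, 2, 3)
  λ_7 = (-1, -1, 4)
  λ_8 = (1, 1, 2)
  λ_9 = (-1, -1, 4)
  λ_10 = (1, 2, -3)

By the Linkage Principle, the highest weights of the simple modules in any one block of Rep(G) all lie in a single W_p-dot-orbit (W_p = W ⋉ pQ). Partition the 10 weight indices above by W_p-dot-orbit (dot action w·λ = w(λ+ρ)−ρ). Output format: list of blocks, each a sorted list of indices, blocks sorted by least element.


Type A_3, rank 3, |W|=24; reorder rows/cols to standard.

Alcove-folded reps (p=5, 10 weights, presented ϖ-order):

    λ_1+ρ ↦ (0, 0, 5)
    λ_2+ρ ↦ (0, 0, 5)
    λ_3+ρ ↦ (2, 1, 2)
    λ_4+ρ ↦ (0, 0, 5)
    λ_5+ρ ↦ (2, 1, 2)
    λ_6+ρ ↦ (2, 1, 2)
    λ_7+ρ ↦ (0, 0, 5)
    λ_8+ρ ↦ (0, 2, 1)
    λ_9+ρ ↦ (0, 0, 5)
    λ_10+ρ ↦ (2, 1, 2)

3 distinct reps among the 10 weights ⇒ 3 W_5-linkage classes:

[[1, 2, 4, 7, 9], [3, 5, 6, 10], [8]]


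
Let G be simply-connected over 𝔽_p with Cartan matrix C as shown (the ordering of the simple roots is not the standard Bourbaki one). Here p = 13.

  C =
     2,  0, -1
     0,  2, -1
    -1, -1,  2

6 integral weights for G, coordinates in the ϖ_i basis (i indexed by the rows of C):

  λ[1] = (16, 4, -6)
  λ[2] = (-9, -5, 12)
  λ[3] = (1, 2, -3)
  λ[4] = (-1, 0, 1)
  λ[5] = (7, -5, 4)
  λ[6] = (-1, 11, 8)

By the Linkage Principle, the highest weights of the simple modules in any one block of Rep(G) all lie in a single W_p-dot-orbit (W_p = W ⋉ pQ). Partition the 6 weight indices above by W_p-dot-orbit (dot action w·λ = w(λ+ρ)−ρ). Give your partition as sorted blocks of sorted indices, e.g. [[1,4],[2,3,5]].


A_3 Cartan matrix, 3 simple roots permuted; ρ=(1,1,1).

W_13-reps of the 6 weights in Ā_13 (same 3-coord order as C):

  1: (8, 4, 1)
  2: (8, 4, 1)
  3: (0, 1, 2)
  4: (0, 1, 2)
  5: (8, 4, 1)
  6: (8, 4, 1)

Linkage partition of the 6 weights (2 classes, p=13):

[[1, 2, 5, 6], [3, 4]]


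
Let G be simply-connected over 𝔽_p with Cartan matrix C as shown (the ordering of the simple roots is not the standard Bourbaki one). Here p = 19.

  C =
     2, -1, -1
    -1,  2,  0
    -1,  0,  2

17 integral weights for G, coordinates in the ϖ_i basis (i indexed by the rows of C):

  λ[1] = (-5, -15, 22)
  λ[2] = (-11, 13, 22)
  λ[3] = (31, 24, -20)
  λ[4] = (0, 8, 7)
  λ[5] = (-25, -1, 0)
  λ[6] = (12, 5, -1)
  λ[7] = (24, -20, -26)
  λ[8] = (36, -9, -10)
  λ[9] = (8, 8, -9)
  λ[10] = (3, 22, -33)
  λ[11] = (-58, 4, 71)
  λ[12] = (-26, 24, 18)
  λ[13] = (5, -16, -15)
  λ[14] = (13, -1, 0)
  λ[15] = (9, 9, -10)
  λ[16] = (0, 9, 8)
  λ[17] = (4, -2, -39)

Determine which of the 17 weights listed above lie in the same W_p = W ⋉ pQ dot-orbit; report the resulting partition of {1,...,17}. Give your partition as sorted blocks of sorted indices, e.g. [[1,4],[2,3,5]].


Type A_3, rank 3, |W|=24; reorder rows/cols to standard.

Each λ_j+ρ reduced to Ā_19; 3-tuples below use C's row order:

  λ_1 → (14, 0, 1);  λ_2 → (6, 4, 5);  λ_3 → (13, 6, 0);  λ_4 → (1, 9, 8);  λ_5 → (14, 0, 1);  λ_6 → (13, 6, 0);  λ_7 → (13, 6, 0);  λ_8 → (1, 9, 8);  λ_9 → (1, 9, 8);  λ_10 → (6, 4, 5);  λ_11 → (14, 0, 1);  λ_12 → (13, 6, 0);  λ_13 → (6, 4, 5);  λ_14 → (14, 0, 1);  λ_15 → (1, 9, 8);  λ_16 → (1, 9, 8);  λ_17 → (14, 0, 1)

These 17 weights hit 4 W_19-dot-orbits; sizes (5, 3, 4, 5):

[[1, 5, 11, 14, 17], [2, 10, 13], [3, 6, 7, 12], [4, 8, 9, 15, 16]]


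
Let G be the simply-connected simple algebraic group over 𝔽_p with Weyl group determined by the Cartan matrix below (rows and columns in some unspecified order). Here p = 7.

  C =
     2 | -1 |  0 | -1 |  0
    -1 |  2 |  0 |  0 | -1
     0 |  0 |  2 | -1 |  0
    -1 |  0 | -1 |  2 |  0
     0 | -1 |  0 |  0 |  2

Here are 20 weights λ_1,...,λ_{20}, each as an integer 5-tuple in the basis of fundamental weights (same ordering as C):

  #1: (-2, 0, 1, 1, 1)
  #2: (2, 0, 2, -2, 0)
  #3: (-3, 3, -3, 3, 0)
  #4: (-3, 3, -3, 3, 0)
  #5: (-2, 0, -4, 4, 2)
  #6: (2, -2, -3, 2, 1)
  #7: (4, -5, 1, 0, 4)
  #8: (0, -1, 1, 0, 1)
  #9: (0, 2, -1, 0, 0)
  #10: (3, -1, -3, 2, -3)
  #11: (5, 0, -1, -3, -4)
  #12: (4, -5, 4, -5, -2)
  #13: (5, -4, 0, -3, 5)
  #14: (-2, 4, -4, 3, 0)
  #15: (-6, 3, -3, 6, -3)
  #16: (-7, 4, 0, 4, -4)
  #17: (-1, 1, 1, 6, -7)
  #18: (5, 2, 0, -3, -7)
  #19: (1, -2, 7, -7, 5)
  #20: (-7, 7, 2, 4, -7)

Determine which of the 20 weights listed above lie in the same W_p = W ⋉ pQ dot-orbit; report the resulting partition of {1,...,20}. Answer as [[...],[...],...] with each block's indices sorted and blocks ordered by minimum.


C ↔ A_5 under row/col permutation; |W(A_5)| = 720.

λ_j+ρ reflected into Ā_7 (⟨·,θ^∨⟩≤7); 5-tuples as given:

  λ_1 → (1, 0, 2, 1, 2)
  λ_2 → (2, 1, 2, 1, 1)
  λ_3 → (2, 2, 2, 0, 1)
  λ_4 → (2, 2, 2, 0, 1)
  λ_5 → (1, 0, 2, 1, 2)
  λ_6 → (2, 1, 2, 1, 1)
  λ_7 → (1, 3, 0, 1, 1)
  λ_8 → (1, 0, 2, 1, 2)
  λ_9 → (1, 3, 0, 1, 1)
  λ_10 → (2, 2, 2, 1, 0)
  λ_11 → (2, 2, 2, 0, 1)
  λ_12 → (1, 3, 1, 0, 1)
  λ_13 → (1, 3, 1, 0, 1)
  λ_14 → (1, 3, 1, 0, 1)
  λ_15 → (2, 2, 2, 0, 1)
  λ_16 → (1, 3, 0, 1, 1)
  λ_17 → (2, 2, 2, 1, 0)
  λ_18 → (1, 3, 1, 0, 1)
  λ_19 → (1, 3, 0, 1, 1)
  λ_20 → (1, 3, 1, 0, 1)

The 20 indices split into 6 linkage classes (same alcove rep ⇔ same W_7-dot-orbit):

[[1, 5, 8], [2, 6], [3, 4, 11, 15], [7, 9, 16, 19], [10, 17], [12, 13, 14, 18, 20]]


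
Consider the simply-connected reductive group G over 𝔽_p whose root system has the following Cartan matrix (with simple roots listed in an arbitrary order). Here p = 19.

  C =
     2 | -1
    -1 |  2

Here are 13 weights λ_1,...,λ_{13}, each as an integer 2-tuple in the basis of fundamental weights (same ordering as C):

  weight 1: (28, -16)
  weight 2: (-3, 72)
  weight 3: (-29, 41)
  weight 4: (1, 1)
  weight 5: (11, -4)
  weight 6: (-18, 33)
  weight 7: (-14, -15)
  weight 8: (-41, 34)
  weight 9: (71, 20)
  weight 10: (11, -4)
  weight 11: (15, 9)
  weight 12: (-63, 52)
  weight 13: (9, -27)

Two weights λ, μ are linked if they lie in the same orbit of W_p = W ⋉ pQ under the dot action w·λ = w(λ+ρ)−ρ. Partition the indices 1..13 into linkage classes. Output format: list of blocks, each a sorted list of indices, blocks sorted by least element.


Type A_2, rank 2, |W|=6; reorder rows/cols to standard.

Ā_19 reps of the 13 weights (A_2, coords as presented):

  λ_1+ρ ↦ (4, 5) · λ_2+ρ ↦ (2, 14) · λ_3+ρ ↦ (4, 5) · λ_4+ρ ↦ (2, 2) · λ_5+ρ ↦ (9, 3) · λ_6+ρ ↦ (2, 2) · λ_7+ρ ↦ (6, 5) · λ_8+ρ ↦ (2, 14) · λ_9+ρ ↦ (2, 2) · λ_10+ρ ↦ (9, 3) · λ_11+ρ ↦ (9, 3) · λ_12+ρ ↦ (4, 5) · λ_13+ρ ↦ (9, 3)

Linkage partition of the 13 weights (5 classes, p=19):

[[1, 3, 12], [2, 8], [4, 6, 9], [5, 10, 11, 13], [7]]


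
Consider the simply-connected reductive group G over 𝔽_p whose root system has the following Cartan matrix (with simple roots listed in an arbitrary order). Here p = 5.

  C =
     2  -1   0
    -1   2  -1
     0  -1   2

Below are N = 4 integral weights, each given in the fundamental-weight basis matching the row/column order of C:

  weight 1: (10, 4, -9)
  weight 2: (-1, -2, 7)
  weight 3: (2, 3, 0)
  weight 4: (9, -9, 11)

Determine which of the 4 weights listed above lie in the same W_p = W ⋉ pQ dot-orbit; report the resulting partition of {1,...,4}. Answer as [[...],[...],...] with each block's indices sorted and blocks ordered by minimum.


Cartan matrix: type A_3 (|W|=24); un-permuting the 3 rows.

λ_j+ρ reflected into Ā_5 (⟨·,θ^∨⟩≤5); 3-tuples as given:

  1: (2, 2, 1)
  2: (0, 2, 2)
  3: (0, 2, 2)
  4: (0, 2, 2)

Linkage partition of the 4 weights (2 classes, p=5):

[[1], [2, 3, 4]]


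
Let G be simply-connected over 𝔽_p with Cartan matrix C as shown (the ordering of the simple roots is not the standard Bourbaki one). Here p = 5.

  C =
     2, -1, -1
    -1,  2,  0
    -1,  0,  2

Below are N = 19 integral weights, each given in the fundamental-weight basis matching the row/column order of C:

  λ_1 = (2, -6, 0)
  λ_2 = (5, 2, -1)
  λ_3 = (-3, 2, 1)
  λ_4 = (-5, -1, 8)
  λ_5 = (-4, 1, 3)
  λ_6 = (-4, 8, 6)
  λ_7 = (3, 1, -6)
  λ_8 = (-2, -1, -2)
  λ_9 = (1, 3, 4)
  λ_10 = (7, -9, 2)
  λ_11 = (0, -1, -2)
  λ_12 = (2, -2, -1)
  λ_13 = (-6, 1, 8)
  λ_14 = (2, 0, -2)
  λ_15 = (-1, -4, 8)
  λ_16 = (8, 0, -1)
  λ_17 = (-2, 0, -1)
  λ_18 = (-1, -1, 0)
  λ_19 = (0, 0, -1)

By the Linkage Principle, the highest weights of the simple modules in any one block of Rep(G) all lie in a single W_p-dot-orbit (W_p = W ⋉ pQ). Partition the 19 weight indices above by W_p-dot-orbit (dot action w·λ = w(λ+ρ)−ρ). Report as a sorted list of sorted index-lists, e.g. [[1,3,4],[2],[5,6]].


Cartan matrix: type A_3 (|W|=24); un-permuting the 3 rows.

λ_j+ρ reflected into Ā_5 (⟨·,θ^∨⟩≤5); 3-tuples as given:

  λ_1 → (1, 3, 1) · λ_2 → (1, 0, 3) · λ_3 → (2, 1, 0) · λ_4 → (0, 0, 1) · λ_5 → (2, 1, 1) · λ_6 → (2, 1, 1) · λ_7 → (1, 0, 3) · λ_8 → (1, 1, 0) · λ_9 → (1, 1, 0) · λ_10 → (2, 1, 0) · λ_11 → (0, 0, 1) · λ_12 → (2, 1, 0) · λ_13 → (1, 1, 0) · λ_14 → (2, 1, 1) · λ_15 → (1, 3, 1) · λ_16 → (0, 0, 1) · λ_17 → (0, 0, 1) · λ_18 → (0, 0, 1) · λ_19 → (1, 1, 0)

Grouping the 19 weights by Ā_5-representative: 6 linkage classes.

[[1, 15], [2, 7], [3, 10, 12], [4, 11, 16, 17, 18], [5, 6, 14], [8, 9, 13, 19]]


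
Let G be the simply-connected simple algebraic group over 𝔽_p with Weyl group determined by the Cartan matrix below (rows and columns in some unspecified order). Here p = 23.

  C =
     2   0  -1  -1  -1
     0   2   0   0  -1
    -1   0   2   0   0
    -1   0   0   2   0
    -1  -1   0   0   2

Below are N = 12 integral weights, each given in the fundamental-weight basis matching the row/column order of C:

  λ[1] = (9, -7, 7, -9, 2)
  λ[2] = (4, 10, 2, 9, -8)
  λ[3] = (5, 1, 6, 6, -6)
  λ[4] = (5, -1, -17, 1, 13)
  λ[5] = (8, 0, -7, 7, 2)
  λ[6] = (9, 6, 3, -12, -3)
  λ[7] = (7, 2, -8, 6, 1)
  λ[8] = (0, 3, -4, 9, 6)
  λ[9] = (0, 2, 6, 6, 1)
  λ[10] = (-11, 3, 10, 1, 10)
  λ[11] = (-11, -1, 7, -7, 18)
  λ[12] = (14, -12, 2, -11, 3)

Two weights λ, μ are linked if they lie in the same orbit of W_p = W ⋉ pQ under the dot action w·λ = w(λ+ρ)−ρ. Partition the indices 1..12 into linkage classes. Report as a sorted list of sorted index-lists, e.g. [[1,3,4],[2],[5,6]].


C ↔ D_5 under row/col permutation; |W(D_5)| = 1920.

Each λ_j+ρ reduced to Ā_23; 5-tuples below use C's row order:

    λ_1 → (1, 3, 7, 7, 2)
    λ_2 → (2, 4, 1, 8, 1)
    λ_3 → (1, 3, 7, 7, 2)
    λ_4 → (2, 0, 6, 8, 1)
    λ_5 → (2, 0, 6, 8, 1)
    λ_6 → (2, 4, 1, 8, 1)
    λ_7 → (1, 3, 7, 7, 2)
    λ_8 → (2, 4, 1, 8, 1)
    λ_9 → (1, 3, 7, 7, 2)
    λ_10 → (2, 4, 1, 8, 1)
    λ_11 → (2, 0, 6, 8, 1)
    λ_12 → (2, 4, 1, 8, 1)

3 distinct reps among the 12 weights ⇒ 3 W_23-linkage classes:

[[1, 3, 7, 9], [2, 6, 8, 10, 12], [4, 5, 11]]


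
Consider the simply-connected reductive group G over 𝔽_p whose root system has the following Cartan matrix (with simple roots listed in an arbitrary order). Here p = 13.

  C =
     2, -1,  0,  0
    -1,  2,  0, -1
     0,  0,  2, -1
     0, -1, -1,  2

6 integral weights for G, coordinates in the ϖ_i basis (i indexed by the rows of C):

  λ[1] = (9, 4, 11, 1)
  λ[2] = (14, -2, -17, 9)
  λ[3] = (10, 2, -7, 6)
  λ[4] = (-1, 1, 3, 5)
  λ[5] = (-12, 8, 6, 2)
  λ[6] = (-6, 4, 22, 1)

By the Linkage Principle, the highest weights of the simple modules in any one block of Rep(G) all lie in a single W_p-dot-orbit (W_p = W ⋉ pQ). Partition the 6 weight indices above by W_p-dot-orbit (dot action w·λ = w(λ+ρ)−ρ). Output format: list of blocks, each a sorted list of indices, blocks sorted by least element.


Cartan matrix: type A_4 (|W|=120); un-permuting the 4 rows.

Alcove-folded reps (p=13, 6 weights, presented ϖ-order):

  1: (3, 2, 1, 1);  2: (3, 2, 1, 1);  3: (3, 2, 1, 1);  4: (0, 2, 4, 6);  5: (3, 2, 1, 1);  6: (0, 2, 4, 6)

These 6 weights hit 2 W_13-dot-orbits; sizes (4, 2):

[[1, 2, 3, 5], [4, 6]]


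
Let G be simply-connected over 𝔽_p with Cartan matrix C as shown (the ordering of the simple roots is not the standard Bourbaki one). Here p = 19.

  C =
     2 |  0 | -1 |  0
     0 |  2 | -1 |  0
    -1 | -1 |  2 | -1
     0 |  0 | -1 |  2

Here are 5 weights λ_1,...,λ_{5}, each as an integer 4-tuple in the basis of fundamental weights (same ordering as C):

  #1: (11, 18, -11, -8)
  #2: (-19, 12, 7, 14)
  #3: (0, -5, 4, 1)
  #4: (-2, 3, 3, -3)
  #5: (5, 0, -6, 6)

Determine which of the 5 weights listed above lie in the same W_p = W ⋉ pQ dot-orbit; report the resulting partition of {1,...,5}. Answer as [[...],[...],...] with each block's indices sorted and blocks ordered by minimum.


C ↔ D_4 under row/col permutation; |W(D_4)| = 192.

Ā_19 reps of the 5 weights (D_4, coords as presented):

  [1] (5, 2, 0, 10);  [2] (1, 4, 1, 2);  [3] (1, 4, 1, 2);  [4] (1, 4, 1, 2);  [5] (1, 4, 1, 2)

Partition of {1..5} into 2 W_19-dot-orbits:

[[1], [2, 3, 4, 5]]


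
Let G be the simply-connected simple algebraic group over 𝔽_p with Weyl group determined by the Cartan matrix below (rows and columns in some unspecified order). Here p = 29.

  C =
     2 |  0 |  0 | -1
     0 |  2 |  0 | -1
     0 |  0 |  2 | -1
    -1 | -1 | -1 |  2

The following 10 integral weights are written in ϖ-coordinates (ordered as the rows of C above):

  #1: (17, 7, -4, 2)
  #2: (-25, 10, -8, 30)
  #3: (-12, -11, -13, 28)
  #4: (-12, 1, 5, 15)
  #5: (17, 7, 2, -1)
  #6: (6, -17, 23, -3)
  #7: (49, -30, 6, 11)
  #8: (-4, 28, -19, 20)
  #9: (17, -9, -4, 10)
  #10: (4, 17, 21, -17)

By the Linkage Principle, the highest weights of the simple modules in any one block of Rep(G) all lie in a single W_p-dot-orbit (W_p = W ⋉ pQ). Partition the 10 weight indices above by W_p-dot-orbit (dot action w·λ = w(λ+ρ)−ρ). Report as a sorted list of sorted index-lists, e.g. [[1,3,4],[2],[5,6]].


Type D_4, rank 4, |W|=192; reorder rows/cols to standard.

W_29-reps of the 10 weights in Ā_29 (same 4-coord order as C):

  λ_1 → (18, 8, 3, 0);  λ_2 → (11, 2, 6, 5);  λ_3 → (7, 6, 8, 4);  λ_4 → (11, 2, 6, 5);  λ_5 → (18, 8, 3, 0);  λ_6 → (11, 2, 6, 5);  λ_7 → (7, 6, 8, 4);  λ_8 → (18, 8, 3, 0);  λ_9 → (18, 8, 3, 0);  λ_10 → (11, 2, 6, 5)

Grouping the 10 weights by Ā_29-representative: 3 linkage classes.

[[1, 5, 8, 9], [2, 4, 6, 10], [3, 7]]


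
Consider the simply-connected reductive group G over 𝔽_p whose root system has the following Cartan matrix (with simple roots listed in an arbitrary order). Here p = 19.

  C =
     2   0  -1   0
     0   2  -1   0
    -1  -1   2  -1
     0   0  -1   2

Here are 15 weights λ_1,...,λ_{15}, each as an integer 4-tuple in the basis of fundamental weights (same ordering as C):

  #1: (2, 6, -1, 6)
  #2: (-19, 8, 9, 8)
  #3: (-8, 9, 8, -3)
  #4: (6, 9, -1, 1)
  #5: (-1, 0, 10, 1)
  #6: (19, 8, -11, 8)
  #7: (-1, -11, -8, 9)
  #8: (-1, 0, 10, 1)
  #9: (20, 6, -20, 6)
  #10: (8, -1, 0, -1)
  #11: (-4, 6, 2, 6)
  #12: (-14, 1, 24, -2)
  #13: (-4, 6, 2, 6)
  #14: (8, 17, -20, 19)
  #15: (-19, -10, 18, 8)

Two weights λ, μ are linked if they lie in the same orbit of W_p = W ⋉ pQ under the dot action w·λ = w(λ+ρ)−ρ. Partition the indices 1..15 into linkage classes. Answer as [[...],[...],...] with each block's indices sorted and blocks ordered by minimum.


Cartan matrix: type D_4 (|W|=192); un-permuting the 4 rows.

λ_j+ρ reflected into Ā_19 (⟨·,θ^∨⟩≤19); 4-tuples as given:

  1: (3, 7, 0, 7)
  2: (9, 0, 1, 0)
  3: (7, 10, 0, 2)
  4: (7, 10, 0, 2)
  5: (0, 1, 5, 2)
  6: (9, 0, 1, 0)
  7: (3, 7, 0, 7)
  8: (0, 1, 5, 2)
  9: (3, 7, 0, 7)
  10: (9, 0, 1, 0)
  11: (3, 7, 0, 7)
  12: (0, 1, 5, 2)
  13: (3, 7, 0, 7)
  14: (9, 0, 1, 0)
  15: (9, 0, 1, 0)

4 distinct reps among the 15 weights ⇒ 4 W_19-linkage classes:

[[1, 7, 9, 11, 13], [2, 6, 10, 14, 15], [3, 4], [5, 8, 12]]


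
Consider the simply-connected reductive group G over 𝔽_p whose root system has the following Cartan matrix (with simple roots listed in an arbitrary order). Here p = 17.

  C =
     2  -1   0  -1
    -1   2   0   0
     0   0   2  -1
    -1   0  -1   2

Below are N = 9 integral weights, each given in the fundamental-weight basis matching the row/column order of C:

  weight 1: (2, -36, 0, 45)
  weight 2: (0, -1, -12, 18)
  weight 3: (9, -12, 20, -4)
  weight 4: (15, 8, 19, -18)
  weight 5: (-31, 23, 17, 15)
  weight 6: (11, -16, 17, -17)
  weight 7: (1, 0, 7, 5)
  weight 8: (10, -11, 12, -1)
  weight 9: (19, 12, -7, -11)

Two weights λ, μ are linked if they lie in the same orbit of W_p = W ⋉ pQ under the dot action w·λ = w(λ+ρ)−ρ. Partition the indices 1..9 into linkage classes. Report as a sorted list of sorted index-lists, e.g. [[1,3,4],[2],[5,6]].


C ↔ A_4 under row/col permutation; |W(A_4)| = 120.

λ_j+ρ reflected into Ā_17 (⟨·,θ^∨⟩≤17); 4-tuples as given:

  λ_1+ρ ↦ (12, 2, 1, 1)
  λ_2+ρ ↦ (2, 1, 8, 6)
  λ_3+ρ ↦ (1, 3, 6, 0)
  λ_4+ρ ↦ (2, 1, 8, 6)
  λ_5+ρ ↦ (1, 3, 6, 0)
  λ_6+ρ ↦ (12, 2, 1, 1)
  λ_7+ρ ↦ (2, 1, 8, 6)
  λ_8+ρ ↦ (1, 3, 6, 0)
  λ_9+ρ ↦ (1, 3, 6, 0)

The 9 indices split into 3 linkage classes (same alcove rep ⇔ same W_17-dot-orbit):

[[1, 6], [2, 4, 7], [3, 5, 8, 9]]


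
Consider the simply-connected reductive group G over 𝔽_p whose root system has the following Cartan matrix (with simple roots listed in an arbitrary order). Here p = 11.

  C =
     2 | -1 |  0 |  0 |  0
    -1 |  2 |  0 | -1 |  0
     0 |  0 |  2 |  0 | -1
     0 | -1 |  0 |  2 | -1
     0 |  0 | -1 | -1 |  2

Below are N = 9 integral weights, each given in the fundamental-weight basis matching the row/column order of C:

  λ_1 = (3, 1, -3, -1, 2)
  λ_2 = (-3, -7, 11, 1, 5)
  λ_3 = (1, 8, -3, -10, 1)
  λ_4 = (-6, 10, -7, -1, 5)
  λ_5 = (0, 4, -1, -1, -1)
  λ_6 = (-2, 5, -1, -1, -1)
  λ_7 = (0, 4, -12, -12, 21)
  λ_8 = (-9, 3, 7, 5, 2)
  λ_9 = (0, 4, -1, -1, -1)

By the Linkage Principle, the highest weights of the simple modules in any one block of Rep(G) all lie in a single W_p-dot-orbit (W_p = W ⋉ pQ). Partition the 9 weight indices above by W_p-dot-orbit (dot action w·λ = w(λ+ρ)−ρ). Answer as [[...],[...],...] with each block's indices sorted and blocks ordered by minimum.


A_5 Cartan matrix, 5 simple roots permuted; ρ=(1,1,1,1,1).

Folding the 9 weights λ_j+ρ into Ā_11 (reps in the given 5-coord order):

  λ_1+ρ ↦ (4, 2, 2, 0, 1)
  λ_2+ρ ↦ (4, 2, 2, 0, 1)
  λ_3+ρ ↦ (2, 0, 7, 0, 2)
  λ_4+ρ ↦ (1, 5, 0, 0, 0)
  λ_5+ρ ↦ (1, 5, 0, 0, 0)
  λ_6+ρ ↦ (1, 5, 0, 0, 0)
  λ_7+ρ ↦ (1, 5, 0, 0, 0)
  λ_8+ρ ↦ (4, 2, 2, 0, 1)
  λ_9+ρ ↦ (1, 5, 0, 0, 0)

The 9 indices split into 3 linkage classes (same alcove rep ⇔ same W_11-dot-orbit):

[[1, 2, 8], [3], [4, 5, 6, 7, 9]]
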